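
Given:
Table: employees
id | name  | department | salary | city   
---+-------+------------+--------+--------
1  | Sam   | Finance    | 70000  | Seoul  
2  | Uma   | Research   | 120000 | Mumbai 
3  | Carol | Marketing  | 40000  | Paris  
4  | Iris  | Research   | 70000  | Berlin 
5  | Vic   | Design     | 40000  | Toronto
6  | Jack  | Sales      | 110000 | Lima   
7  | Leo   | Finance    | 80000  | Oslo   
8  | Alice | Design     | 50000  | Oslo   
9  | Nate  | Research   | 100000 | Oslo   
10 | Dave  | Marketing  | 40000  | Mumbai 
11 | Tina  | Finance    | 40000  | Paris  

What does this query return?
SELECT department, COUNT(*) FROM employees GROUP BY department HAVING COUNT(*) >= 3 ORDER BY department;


Groups with count >= 3:
  Finance: 3 -> PASS
  Research: 3 -> PASS
  Design: 2 -> filtered out
  Marketing: 2 -> filtered out
  Sales: 1 -> filtered out


2 groups:
Finance, 3
Research, 3


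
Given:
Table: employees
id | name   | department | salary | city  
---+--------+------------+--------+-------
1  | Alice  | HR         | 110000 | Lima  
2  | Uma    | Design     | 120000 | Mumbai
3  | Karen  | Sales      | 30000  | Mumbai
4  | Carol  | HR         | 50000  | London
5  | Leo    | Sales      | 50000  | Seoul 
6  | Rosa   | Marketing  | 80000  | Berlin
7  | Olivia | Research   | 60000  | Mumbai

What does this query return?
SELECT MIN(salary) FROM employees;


Salaries: 110000, 120000, 30000, 50000, 50000, 80000, 60000
MIN = 30000

30000


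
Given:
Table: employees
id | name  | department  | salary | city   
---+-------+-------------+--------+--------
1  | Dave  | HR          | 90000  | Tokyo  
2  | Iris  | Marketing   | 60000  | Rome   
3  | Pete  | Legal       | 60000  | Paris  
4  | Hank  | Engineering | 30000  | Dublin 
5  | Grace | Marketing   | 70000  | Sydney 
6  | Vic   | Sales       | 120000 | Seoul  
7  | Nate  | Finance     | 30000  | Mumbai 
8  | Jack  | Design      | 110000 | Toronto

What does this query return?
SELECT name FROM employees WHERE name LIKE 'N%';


LIKE 'N%' matches names starting with 'N'
Matching: 1

1 rows:
Nate


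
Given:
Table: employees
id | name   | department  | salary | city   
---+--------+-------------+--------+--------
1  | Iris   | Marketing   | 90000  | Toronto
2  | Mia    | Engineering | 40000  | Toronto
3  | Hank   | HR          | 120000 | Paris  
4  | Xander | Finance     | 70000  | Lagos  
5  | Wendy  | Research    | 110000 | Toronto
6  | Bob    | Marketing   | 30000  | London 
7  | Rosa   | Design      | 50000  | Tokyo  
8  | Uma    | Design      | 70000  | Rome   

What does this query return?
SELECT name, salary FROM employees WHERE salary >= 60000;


Filtering: salary >= 60000
Matching: 5 rows

5 rows:
Iris, 90000
Hank, 120000
Xander, 70000
Wendy, 110000
Uma, 70000


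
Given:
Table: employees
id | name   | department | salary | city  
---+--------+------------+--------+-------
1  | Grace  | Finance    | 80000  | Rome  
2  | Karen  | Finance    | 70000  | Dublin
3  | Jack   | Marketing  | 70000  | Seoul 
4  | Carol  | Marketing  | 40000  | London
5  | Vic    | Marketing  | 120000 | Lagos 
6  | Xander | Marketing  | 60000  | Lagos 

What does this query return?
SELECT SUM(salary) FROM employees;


SUM(salary) = 80000 + 70000 + 70000 + 40000 + 120000 + 60000 = 440000

440000


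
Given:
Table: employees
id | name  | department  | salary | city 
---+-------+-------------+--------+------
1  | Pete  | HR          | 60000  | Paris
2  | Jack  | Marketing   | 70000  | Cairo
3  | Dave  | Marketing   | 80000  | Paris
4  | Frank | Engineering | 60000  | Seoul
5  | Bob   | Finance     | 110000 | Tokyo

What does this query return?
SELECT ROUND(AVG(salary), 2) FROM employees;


SUM(salary) = 380000
COUNT = 5
ROUND(AVG, 2) = ROUND(380000 / 5, 2) = 76000.0

76000.0


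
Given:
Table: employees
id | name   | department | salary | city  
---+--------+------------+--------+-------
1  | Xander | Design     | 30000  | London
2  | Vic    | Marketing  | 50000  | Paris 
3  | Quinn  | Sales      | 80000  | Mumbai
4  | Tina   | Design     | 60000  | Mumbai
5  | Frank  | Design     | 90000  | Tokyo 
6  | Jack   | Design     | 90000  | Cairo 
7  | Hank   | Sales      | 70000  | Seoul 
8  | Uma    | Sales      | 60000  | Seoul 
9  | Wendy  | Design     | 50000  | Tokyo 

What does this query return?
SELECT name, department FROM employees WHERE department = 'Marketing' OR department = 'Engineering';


Filtering: department = 'Marketing' OR 'Engineering'
Matching: 1 rows

1 rows:
Vic, Marketing


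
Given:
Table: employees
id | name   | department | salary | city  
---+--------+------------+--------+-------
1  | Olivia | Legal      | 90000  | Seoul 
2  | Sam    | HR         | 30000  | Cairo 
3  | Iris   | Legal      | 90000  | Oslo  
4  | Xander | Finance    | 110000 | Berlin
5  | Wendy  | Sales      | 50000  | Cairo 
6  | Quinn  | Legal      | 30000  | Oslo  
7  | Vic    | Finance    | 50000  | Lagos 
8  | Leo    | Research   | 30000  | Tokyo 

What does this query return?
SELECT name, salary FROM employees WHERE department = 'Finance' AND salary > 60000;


Filtering: department = 'Finance' AND salary > 60000
Matching: 1 rows

1 rows:
Xander, 110000


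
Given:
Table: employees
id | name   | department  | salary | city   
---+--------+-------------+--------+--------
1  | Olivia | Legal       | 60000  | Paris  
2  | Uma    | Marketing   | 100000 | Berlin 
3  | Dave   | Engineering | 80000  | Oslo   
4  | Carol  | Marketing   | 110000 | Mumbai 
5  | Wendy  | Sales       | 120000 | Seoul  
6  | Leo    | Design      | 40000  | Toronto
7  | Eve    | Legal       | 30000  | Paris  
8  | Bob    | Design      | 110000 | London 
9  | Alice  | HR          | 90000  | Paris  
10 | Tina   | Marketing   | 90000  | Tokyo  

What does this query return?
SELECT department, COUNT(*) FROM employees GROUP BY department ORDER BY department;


Assigning each row to its department group:
  Olivia -> Legal
  Uma -> Marketing
  Dave -> Engineering
  Carol -> Marketing
  Wendy -> Sales
  Leo -> Design
  Eve -> Legal
  Bob -> Design
  Alice -> HR
  Tina -> Marketing


6 groups:
Design, 2
Engineering, 1
HR, 1
Legal, 2
Marketing, 3
Sales, 1


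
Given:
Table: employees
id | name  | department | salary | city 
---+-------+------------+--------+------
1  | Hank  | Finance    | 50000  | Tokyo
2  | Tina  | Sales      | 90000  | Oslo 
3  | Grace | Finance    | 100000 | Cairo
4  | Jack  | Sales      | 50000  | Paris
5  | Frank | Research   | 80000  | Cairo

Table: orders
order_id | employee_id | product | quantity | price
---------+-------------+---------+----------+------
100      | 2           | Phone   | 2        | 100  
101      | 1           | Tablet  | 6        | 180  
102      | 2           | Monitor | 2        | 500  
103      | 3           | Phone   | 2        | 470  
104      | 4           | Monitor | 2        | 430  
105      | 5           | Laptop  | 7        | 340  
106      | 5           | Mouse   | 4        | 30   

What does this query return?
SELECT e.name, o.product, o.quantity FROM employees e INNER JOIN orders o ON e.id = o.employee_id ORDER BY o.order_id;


Joining employees.id = orders.employee_id:
  employee Tina (id=2) -> order Phone
  employee Hank (id=1) -> order Tablet
  employee Tina (id=2) -> order Monitor
  employee Grace (id=3) -> order Phone
  employee Jack (id=4) -> order Monitor
  employee Frank (id=5) -> order Laptop
  employee Frank (id=5) -> order Mouse


7 rows:
Tina, Phone, 2
Hank, Tablet, 6
Tina, Monitor, 2
Grace, Phone, 2
Jack, Monitor, 2
Frank, Laptop, 7
Frank, Mouse, 4


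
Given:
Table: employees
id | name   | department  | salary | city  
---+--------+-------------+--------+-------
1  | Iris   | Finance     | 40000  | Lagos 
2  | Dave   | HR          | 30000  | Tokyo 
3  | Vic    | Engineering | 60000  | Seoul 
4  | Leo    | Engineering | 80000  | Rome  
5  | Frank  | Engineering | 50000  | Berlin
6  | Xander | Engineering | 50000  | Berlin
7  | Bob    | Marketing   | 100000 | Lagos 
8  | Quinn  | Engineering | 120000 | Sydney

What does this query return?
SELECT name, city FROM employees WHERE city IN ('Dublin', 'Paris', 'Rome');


Filtering: city IN ('Dublin', 'Paris', 'Rome')
Matching: 1 rows

1 rows:
Leo, Rome


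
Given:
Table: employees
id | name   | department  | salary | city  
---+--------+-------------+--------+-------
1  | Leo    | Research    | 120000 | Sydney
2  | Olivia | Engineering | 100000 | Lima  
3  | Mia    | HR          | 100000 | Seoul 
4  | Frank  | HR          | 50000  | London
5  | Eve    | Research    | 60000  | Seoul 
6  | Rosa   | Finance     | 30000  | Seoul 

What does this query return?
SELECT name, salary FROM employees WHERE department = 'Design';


Filtering: department = 'Design'
Matching rows: 0

Empty result set (0 rows)


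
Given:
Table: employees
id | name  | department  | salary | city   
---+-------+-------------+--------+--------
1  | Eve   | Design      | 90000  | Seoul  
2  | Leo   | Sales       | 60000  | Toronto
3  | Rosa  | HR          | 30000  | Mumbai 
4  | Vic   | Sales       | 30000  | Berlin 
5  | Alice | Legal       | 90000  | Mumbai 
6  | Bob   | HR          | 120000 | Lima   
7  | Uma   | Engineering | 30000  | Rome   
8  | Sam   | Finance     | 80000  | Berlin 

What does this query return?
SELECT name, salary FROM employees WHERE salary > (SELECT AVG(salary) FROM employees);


Subquery: AVG(salary) = 66250.0
Filtering: salary > 66250.0
  Eve (90000) -> MATCH
  Alice (90000) -> MATCH
  Bob (120000) -> MATCH
  Sam (80000) -> MATCH


4 rows:
Eve, 90000
Alice, 90000
Bob, 120000
Sam, 80000


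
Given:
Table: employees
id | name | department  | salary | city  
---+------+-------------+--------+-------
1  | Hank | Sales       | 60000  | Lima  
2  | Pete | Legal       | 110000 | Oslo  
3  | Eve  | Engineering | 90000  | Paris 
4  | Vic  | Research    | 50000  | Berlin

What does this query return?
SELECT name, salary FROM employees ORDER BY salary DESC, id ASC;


Sorting by salary DESC, then id ASC for ties

4 rows:
Pete, 110000
Eve, 90000
Hank, 60000
Vic, 50000


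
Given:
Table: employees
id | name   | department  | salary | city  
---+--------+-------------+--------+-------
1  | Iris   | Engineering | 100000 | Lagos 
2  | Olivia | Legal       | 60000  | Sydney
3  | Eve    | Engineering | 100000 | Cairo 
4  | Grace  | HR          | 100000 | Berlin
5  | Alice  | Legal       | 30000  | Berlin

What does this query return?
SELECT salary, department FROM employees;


Projecting columns: salary, department

5 rows:
100000, Engineering
60000, Legal
100000, Engineering
100000, HR
30000, Legal


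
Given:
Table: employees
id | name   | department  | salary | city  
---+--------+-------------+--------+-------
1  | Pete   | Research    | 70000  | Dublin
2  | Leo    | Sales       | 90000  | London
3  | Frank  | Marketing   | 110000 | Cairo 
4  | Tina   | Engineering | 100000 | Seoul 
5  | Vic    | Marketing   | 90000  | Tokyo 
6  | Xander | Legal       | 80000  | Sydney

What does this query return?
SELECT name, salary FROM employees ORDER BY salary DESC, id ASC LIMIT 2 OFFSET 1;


Sort by salary DESC (id ASC tiebreak), then skip 1 and take 2
Rows 2 through 3

2 rows:
Tina, 100000
Leo, 90000


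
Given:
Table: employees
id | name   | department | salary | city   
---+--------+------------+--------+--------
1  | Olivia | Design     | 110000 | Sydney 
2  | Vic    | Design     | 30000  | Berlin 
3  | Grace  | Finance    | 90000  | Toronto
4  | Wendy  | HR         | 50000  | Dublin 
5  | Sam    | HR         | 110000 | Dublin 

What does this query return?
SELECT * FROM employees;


SELECT * returns all 5 rows with all columns

5 rows:
1, Olivia, Design, 110000, Sydney
2, Vic, Design, 30000, Berlin
3, Grace, Finance, 90000, Toronto
4, Wendy, HR, 50000, Dublin
5, Sam, HR, 110000, Dublin


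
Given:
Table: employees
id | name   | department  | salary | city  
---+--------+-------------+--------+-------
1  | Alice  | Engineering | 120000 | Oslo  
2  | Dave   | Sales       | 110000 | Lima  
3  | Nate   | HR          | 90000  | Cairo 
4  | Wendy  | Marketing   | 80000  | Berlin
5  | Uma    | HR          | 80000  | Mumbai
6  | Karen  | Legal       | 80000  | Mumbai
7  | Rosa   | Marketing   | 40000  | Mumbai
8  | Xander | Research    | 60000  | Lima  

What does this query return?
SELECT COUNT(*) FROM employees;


COUNT(*) counts all rows

8


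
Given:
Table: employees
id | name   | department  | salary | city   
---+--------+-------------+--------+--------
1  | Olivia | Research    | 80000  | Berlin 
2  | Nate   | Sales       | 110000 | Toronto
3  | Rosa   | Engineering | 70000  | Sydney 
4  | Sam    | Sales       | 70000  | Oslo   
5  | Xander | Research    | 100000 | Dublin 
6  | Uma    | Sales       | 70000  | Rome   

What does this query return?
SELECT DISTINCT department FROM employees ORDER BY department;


All 'department' values (row order): Research, Sales, Engineering, Sales, Research, Sales
Removing duplicates leaves 3 unique value(s).

3 values:
Engineering
Research
Sales


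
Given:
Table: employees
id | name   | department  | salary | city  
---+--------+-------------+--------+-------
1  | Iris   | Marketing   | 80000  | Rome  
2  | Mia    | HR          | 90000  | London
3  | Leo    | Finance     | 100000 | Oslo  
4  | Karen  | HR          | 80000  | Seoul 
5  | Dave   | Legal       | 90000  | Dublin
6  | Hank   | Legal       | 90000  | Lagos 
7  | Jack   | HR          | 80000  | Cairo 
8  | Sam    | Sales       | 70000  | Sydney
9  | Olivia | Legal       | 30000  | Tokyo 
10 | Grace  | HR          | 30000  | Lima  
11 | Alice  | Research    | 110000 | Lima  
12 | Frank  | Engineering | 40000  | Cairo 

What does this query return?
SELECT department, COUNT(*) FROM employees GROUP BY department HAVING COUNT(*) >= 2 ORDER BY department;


Groups with count >= 2:
  HR: 4 -> PASS
  Legal: 3 -> PASS
  Engineering: 1 -> filtered out
  Finance: 1 -> filtered out
  Marketing: 1 -> filtered out
  Research: 1 -> filtered out
  Sales: 1 -> filtered out


2 groups:
HR, 4
Legal, 3


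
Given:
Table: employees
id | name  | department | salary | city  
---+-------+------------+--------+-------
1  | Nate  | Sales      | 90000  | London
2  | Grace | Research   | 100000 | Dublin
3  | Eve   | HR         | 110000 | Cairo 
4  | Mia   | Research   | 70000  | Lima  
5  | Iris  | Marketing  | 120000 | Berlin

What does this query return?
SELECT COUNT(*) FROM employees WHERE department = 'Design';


Counting rows where department = 'Design'


0


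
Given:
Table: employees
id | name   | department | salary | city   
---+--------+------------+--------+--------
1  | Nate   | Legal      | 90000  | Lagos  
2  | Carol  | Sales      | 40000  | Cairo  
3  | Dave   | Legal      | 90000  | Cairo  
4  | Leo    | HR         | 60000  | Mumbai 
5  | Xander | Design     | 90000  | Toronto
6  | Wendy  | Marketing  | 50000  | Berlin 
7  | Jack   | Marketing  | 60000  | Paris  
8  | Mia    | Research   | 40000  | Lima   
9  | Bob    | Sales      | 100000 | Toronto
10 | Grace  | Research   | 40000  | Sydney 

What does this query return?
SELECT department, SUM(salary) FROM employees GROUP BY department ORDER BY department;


Summing salary within each department:
  Design: 90000 = 90000
  HR: 60000 = 60000
  Legal: 90000 + 90000 = 180000
  Marketing: 50000 + 60000 = 110000
  Research: 40000 + 40000 = 80000
  Sales: 40000 + 100000 = 140000


6 groups:
Design, 90000
HR, 60000
Legal, 180000
Marketing, 110000
Research, 80000
Sales, 140000


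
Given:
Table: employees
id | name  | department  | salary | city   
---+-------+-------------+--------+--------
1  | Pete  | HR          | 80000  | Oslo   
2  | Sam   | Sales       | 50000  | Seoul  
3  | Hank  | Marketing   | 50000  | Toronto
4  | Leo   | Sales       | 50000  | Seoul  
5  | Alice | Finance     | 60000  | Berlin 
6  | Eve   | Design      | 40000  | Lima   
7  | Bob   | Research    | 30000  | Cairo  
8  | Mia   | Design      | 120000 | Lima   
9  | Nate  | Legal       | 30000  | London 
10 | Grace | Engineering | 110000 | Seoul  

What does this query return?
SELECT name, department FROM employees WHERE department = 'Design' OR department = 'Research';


Filtering: department = 'Design' OR 'Research'
Matching: 3 rows

3 rows:
Eve, Design
Bob, Research
Mia, Design


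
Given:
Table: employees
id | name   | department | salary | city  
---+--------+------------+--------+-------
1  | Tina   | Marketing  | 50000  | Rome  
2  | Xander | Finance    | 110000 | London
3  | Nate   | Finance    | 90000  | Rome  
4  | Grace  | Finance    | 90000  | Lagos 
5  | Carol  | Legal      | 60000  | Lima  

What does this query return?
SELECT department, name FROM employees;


Projecting columns: department, name

5 rows:
Marketing, Tina
Finance, Xander
Finance, Nate
Finance, Grace
Legal, Carol


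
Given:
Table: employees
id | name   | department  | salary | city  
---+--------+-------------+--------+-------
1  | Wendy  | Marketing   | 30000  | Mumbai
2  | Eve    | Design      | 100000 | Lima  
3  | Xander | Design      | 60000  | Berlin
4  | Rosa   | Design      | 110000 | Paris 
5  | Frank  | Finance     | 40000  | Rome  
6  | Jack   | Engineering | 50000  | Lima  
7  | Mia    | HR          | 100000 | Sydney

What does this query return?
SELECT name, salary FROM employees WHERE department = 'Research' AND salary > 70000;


Filtering: department = 'Research' AND salary > 70000
Matching: 0 rows

Empty result set (0 rows)


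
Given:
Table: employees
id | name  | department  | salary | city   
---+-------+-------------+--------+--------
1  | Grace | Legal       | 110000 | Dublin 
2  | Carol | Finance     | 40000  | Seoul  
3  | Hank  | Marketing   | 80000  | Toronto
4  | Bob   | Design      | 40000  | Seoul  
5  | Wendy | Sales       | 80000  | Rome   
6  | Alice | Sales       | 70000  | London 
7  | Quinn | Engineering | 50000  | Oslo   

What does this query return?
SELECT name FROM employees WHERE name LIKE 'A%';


LIKE 'A%' matches names starting with 'A'
Matching: 1

1 rows:
Alice


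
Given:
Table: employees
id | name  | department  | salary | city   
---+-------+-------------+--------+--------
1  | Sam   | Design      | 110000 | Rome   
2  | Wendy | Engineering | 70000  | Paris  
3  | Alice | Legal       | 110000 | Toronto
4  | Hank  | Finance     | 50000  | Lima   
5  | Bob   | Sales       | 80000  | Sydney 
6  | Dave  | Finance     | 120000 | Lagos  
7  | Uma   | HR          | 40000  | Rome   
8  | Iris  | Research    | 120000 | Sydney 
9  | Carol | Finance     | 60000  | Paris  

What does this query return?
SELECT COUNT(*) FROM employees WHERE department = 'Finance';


Counting rows where department = 'Finance'
  Hank -> MATCH
  Dave -> MATCH
  Carol -> MATCH


3


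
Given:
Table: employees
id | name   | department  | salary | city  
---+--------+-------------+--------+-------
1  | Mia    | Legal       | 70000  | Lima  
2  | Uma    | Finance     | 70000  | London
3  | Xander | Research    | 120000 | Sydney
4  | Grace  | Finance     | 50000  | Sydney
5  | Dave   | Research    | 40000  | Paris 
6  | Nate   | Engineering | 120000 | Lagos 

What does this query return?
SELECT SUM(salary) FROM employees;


SUM(salary) = 70000 + 70000 + 120000 + 50000 + 40000 + 120000 = 470000

470000


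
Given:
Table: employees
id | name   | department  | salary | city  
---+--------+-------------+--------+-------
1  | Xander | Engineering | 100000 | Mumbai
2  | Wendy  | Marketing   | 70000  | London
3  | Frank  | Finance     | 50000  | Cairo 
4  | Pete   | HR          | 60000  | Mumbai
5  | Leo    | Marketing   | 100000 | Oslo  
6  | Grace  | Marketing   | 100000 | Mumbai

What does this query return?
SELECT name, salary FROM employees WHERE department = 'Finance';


Filtering: department = 'Finance'
Matching rows: 1

1 rows:
Frank, 50000


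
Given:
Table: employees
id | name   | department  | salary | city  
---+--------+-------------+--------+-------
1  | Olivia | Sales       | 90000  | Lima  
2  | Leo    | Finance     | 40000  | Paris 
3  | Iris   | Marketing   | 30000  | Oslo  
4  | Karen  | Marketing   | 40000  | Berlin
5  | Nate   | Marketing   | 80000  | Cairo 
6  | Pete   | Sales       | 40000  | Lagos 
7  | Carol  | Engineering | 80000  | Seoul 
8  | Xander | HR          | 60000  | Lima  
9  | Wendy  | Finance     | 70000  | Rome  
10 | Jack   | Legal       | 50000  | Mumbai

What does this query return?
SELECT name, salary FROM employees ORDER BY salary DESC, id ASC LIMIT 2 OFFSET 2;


Sort by salary DESC (id ASC tiebreak), then skip 2 and take 2
Rows 3 through 4

2 rows:
Carol, 80000
Wendy, 70000


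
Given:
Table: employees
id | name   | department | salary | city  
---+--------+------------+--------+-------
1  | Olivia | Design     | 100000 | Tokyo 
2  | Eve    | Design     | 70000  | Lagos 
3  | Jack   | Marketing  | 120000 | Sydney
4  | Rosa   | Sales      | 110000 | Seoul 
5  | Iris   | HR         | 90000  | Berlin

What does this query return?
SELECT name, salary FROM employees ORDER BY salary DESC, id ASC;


Sorting by salary DESC, then id ASC for ties

5 rows:
Jack, 120000
Rosa, 110000
Olivia, 100000
Iris, 90000
Eve, 70000


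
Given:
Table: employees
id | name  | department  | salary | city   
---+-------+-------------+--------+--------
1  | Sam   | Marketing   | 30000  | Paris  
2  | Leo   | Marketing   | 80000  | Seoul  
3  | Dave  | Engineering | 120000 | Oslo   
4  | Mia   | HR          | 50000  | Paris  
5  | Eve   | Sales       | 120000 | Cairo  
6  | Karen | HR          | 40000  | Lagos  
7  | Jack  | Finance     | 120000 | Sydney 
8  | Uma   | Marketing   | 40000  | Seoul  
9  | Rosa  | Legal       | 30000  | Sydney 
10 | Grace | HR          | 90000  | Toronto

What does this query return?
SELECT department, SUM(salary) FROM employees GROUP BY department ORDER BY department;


Summing salary within each department:
  Engineering: 120000 = 120000
  Finance: 120000 = 120000
  HR: 50000 + 40000 + 90000 = 180000
  Legal: 30000 = 30000
  Marketing: 30000 + 80000 + 40000 = 150000
  Sales: 120000 = 120000


6 groups:
Engineering, 120000
Finance, 120000
HR, 180000
Legal, 30000
Marketing, 150000
Sales, 120000


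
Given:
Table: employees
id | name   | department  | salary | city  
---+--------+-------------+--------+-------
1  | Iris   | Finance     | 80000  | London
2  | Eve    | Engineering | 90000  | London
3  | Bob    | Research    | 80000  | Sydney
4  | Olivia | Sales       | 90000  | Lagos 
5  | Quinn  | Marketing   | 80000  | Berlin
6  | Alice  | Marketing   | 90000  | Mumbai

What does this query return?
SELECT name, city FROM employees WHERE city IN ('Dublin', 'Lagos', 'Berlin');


Filtering: city IN ('Dublin', 'Lagos', 'Berlin')
Matching: 2 rows

2 rows:
Olivia, Lagos
Quinn, Berlin


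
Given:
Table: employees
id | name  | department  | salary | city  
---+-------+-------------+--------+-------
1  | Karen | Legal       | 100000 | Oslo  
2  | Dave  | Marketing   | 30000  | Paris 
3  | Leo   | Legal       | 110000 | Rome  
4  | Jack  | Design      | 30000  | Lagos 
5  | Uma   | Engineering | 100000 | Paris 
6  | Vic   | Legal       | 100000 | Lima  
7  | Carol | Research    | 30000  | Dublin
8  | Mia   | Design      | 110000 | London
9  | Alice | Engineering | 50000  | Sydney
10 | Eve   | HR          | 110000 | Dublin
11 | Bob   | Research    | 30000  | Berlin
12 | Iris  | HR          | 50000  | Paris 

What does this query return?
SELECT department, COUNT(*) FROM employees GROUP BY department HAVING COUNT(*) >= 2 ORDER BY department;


Groups with count >= 2:
  Design: 2 -> PASS
  Engineering: 2 -> PASS
  HR: 2 -> PASS
  Legal: 3 -> PASS
  Research: 2 -> PASS
  Marketing: 1 -> filtered out


5 groups:
Design, 2
Engineering, 2
HR, 2
Legal, 3
Research, 2


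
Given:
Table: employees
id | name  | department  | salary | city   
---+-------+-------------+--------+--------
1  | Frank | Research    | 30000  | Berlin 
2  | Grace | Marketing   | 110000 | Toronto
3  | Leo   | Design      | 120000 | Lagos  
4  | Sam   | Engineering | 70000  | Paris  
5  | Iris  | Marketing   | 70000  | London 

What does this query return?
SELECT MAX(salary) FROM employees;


Salaries: 30000, 110000, 120000, 70000, 70000
MAX = 120000

120000


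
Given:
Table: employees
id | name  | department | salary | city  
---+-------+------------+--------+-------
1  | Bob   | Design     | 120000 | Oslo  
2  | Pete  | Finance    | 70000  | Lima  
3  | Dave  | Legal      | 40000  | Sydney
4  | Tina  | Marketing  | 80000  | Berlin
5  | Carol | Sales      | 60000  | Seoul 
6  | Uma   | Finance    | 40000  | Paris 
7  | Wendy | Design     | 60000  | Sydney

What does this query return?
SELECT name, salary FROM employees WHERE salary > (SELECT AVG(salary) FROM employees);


Subquery: AVG(salary) = 67142.86
Filtering: salary > 67142.86
  Bob (120000) -> MATCH
  Pete (70000) -> MATCH
  Tina (80000) -> MATCH


3 rows:
Bob, 120000
Pete, 70000
Tina, 80000


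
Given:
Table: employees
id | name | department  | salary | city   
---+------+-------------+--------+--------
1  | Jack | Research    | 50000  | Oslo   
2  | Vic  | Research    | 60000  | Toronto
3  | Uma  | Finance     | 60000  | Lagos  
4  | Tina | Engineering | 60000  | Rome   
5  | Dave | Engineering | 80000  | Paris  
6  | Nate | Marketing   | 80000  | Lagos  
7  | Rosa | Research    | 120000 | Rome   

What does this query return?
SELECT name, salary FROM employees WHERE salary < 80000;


Filtering: salary < 80000
Matching: 4 rows

4 rows:
Jack, 50000
Vic, 60000
Uma, 60000
Tina, 60000


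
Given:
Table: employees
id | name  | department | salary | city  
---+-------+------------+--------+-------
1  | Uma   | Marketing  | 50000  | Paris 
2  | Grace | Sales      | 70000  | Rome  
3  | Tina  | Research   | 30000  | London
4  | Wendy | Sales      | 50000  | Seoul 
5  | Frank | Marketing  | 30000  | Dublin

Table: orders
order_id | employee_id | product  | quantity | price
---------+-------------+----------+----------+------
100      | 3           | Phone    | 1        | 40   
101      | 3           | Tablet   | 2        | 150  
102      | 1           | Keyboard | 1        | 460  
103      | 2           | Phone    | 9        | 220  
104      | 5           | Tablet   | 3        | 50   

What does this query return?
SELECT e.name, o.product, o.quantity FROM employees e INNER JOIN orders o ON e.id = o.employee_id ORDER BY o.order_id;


Joining employees.id = orders.employee_id:
  employee Tina (id=3) -> order Phone
  employee Tina (id=3) -> order Tablet
  employee Uma (id=1) -> order Keyboard
  employee Grace (id=2) -> order Phone
  employee Frank (id=5) -> order Tablet


5 rows:
Tina, Phone, 1
Tina, Tablet, 2
Uma, Keyboard, 1
Grace, Phone, 9
Frank, Tablet, 3


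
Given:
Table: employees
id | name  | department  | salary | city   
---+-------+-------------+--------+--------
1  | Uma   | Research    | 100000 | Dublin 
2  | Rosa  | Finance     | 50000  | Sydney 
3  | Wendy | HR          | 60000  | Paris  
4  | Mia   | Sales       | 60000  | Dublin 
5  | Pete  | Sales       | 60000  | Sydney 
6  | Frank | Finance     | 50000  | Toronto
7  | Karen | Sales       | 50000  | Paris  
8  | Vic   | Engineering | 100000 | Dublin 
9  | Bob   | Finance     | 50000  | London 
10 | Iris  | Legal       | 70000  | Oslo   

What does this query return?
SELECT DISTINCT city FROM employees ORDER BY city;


All 'city' values (row order): Dublin, Sydney, Paris, Dublin, Sydney, Toronto, Paris, Dublin, London, Oslo
Removing duplicates leaves 6 unique value(s).

6 values:
Dublin
London
Oslo
Paris
Sydney
Toronto


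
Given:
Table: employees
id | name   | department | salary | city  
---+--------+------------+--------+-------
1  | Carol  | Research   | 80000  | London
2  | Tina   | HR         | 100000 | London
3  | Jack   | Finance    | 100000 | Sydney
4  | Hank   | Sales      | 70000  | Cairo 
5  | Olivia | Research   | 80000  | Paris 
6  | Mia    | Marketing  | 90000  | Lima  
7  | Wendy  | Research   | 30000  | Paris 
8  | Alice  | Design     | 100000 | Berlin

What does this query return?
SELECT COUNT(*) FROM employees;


COUNT(*) counts all rows

8


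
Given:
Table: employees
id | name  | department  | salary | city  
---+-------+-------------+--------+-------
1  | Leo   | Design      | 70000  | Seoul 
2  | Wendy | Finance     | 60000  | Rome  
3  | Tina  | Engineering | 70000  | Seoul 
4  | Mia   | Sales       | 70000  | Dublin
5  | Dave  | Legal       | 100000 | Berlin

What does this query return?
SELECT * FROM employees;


SELECT * returns all 5 rows with all columns

5 rows:
1, Leo, Design, 70000, Seoul
2, Wendy, Finance, 60000, Rome
3, Tina, Engineering, 70000, Seoul
4, Mia, Sales, 70000, Dublin
5, Dave, Legal, 100000, Berlin


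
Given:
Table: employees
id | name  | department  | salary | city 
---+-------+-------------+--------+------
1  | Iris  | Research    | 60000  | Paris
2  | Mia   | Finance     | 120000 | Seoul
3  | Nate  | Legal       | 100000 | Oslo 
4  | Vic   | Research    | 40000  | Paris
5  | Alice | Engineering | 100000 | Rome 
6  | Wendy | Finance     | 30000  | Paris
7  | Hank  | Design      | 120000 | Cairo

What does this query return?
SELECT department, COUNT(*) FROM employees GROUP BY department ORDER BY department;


Assigning each row to its department group:
  Iris -> Research
  Mia -> Finance
  Nate -> Legal
  Vic -> Research
  Alice -> Engineering
  Wendy -> Finance
  Hank -> Design


5 groups:
Design, 1
Engineering, 1
Finance, 2
Legal, 1
Research, 2


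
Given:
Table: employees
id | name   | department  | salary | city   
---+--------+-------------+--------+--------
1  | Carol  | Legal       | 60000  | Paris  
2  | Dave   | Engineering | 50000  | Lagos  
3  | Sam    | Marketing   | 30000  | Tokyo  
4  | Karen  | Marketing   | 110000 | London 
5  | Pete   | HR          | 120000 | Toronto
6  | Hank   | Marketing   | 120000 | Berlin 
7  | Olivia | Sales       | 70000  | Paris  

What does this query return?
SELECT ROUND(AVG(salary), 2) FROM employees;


SUM(salary) = 560000
COUNT = 7
ROUND(AVG, 2) = ROUND(560000 / 7, 2) = 80000.0

80000.0


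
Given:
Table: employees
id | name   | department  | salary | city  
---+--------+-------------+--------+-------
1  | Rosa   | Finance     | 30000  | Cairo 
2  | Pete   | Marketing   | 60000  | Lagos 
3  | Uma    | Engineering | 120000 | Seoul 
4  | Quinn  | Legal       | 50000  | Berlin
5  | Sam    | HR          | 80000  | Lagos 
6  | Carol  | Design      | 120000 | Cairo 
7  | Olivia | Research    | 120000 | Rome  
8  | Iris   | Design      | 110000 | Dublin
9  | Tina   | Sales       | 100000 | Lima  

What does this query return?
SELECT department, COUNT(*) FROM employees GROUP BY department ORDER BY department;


Assigning each row to its department group:
  Rosa -> Finance
  Pete -> Marketing
  Uma -> Engineering
  Quinn -> Legal
  Sam -> HR
  Carol -> Design
  Olivia -> Research
  Iris -> Design
  Tina -> Sales


8 groups:
Design, 2
Engineering, 1
Finance, 1
HR, 1
Legal, 1
Marketing, 1
Research, 1
Sales, 1


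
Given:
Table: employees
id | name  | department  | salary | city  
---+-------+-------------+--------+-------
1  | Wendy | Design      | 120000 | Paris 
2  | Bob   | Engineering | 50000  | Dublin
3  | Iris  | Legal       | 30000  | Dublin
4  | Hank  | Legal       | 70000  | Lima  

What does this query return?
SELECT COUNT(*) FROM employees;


COUNT(*) counts all rows

4


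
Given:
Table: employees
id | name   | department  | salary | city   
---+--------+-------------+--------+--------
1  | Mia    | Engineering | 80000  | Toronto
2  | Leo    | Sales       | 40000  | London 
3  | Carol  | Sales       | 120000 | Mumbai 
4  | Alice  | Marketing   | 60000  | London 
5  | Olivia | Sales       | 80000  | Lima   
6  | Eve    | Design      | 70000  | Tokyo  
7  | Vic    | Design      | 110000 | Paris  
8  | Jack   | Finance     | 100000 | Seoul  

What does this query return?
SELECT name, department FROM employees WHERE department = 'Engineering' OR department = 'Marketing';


Filtering: department = 'Engineering' OR 'Marketing'
Matching: 2 rows

2 rows:
Mia, Engineering
Alice, Marketing


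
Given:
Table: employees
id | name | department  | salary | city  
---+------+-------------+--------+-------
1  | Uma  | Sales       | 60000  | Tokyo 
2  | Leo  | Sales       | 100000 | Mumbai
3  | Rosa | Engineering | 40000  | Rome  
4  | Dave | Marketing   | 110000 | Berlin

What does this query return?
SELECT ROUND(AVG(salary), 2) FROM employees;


SUM(salary) = 310000
COUNT = 4
ROUND(AVG, 2) = ROUND(310000 / 4, 2) = 77500.0

77500.0


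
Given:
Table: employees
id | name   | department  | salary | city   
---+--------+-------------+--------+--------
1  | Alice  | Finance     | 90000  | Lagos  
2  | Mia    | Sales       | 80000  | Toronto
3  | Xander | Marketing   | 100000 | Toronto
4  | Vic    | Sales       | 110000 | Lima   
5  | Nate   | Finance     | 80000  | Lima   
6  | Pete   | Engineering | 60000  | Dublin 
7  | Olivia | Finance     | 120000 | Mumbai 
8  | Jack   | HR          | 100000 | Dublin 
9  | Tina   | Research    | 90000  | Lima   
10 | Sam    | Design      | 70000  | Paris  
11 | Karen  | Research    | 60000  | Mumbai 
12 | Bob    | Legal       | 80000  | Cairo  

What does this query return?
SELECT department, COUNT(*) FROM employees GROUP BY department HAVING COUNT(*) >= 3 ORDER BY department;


Groups with count >= 3:
  Finance: 3 -> PASS
  Design: 1 -> filtered out
  Engineering: 1 -> filtered out
  HR: 1 -> filtered out
  Legal: 1 -> filtered out
  Marketing: 1 -> filtered out
  Research: 2 -> filtered out
  Sales: 2 -> filtered out


1 groups:
Finance, 3


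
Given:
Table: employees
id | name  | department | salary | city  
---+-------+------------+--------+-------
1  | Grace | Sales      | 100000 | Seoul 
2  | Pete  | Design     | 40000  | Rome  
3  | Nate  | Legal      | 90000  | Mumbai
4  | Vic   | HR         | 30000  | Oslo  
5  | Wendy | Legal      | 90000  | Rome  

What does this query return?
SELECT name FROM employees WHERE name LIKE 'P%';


LIKE 'P%' matches names starting with 'P'
Matching: 1

1 rows:
Pete


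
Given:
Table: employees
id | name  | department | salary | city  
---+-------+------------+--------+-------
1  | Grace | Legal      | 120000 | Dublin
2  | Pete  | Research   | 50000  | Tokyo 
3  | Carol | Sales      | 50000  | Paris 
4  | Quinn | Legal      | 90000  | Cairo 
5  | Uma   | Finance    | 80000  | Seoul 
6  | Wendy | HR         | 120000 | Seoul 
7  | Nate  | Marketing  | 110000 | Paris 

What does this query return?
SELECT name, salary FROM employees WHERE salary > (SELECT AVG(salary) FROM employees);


Subquery: AVG(salary) = 88571.43
Filtering: salary > 88571.43
  Grace (120000) -> MATCH
  Quinn (90000) -> MATCH
  Wendy (120000) -> MATCH
  Nate (110000) -> MATCH


4 rows:
Grace, 120000
Quinn, 90000
Wendy, 120000
Nate, 110000


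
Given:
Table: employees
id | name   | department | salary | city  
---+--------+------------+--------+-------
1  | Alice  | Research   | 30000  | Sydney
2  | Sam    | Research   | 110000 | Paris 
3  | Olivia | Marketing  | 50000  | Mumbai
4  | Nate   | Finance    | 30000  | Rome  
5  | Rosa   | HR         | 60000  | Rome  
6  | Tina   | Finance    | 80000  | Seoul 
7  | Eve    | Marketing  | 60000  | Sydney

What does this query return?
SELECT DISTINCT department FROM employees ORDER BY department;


All 'department' values (row order): Research, Research, Marketing, Finance, HR, Finance, Marketing
Removing duplicates leaves 4 unique value(s).

4 values:
Finance
HR
Marketing
Research


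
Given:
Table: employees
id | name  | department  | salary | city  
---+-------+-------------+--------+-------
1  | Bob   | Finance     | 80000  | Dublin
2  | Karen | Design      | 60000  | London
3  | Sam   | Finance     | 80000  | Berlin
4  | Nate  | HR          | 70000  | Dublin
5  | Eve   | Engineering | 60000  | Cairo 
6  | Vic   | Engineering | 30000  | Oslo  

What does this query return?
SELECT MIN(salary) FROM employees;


Salaries: 80000, 60000, 80000, 70000, 60000, 30000
MIN = 30000

30000


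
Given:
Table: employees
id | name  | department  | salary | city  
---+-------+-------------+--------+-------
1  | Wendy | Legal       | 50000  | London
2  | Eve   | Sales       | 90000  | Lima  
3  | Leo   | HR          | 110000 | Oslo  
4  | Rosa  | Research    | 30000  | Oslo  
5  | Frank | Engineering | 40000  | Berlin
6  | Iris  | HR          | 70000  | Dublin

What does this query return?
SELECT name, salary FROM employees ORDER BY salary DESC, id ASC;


Sorting by salary DESC, then id ASC for ties

6 rows:
Leo, 110000
Eve, 90000
Iris, 70000
Wendy, 50000
Frank, 40000
Rosa, 30000


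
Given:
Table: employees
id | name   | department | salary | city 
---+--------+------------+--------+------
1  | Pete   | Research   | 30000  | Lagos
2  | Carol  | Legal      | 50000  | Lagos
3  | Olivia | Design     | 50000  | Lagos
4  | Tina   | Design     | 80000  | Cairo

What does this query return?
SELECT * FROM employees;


SELECT * returns all 4 rows with all columns

4 rows:
1, Pete, Research, 30000, Lagos
2, Carol, Legal, 50000, Lagos
3, Olivia, Design, 50000, Lagos
4, Tina, Design, 80000, Cairo


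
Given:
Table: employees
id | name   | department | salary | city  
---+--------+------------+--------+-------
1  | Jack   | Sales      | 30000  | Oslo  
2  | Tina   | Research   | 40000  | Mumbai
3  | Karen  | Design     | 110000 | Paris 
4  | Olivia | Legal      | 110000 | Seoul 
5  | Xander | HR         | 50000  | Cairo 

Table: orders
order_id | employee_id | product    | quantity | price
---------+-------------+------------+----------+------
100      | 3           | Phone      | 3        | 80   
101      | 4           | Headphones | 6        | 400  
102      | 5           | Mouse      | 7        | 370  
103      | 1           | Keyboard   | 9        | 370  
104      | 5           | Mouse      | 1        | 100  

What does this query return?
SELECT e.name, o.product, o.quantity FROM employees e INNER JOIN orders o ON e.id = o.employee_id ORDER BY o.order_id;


Joining employees.id = orders.employee_id:
  employee Karen (id=3) -> order Phone
  employee Olivia (id=4) -> order Headphones
  employee Xander (id=5) -> order Mouse
  employee Jack (id=1) -> order Keyboard
  employee Xander (id=5) -> order Mouse


5 rows:
Karen, Phone, 3
Olivia, Headphones, 6
Xander, Mouse, 7
Jack, Keyboard, 9
Xander, Mouse, 1


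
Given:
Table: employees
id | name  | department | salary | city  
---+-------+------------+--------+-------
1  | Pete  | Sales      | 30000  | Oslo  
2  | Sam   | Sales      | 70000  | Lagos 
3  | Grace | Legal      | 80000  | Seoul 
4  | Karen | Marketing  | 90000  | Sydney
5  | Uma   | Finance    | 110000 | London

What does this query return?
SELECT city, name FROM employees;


Projecting columns: city, name

5 rows:
Oslo, Pete
Lagos, Sam
Seoul, Grace
Sydney, Karen
London, Uma


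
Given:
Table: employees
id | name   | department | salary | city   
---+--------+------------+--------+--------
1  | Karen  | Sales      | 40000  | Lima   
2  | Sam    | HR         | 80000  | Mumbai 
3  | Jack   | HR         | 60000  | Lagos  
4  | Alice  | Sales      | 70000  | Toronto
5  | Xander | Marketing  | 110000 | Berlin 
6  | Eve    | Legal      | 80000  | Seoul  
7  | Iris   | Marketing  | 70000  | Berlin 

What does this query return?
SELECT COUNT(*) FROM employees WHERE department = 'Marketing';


Counting rows where department = 'Marketing'
  Xander -> MATCH
  Iris -> MATCH


2


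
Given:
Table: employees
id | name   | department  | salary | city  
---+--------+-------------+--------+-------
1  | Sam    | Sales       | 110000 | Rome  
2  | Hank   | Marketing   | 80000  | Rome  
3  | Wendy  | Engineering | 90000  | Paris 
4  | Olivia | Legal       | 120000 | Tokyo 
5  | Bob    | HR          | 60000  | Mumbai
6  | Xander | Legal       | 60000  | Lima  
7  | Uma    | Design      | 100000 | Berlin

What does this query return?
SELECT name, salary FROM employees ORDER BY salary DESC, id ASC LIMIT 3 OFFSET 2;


Sort by salary DESC (id ASC tiebreak), then skip 2 and take 3
Rows 3 through 5

3 rows:
Uma, 100000
Wendy, 90000
Hank, 80000


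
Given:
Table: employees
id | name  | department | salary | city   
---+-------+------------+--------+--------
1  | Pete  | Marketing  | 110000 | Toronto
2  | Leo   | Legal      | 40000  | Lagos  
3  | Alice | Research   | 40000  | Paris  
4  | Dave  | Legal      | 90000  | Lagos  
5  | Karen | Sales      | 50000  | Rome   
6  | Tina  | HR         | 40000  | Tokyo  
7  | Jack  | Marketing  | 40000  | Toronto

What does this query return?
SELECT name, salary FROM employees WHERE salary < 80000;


Filtering: salary < 80000
Matching: 5 rows

5 rows:
Leo, 40000
Alice, 40000
Karen, 50000
Tina, 40000
Jack, 40000
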